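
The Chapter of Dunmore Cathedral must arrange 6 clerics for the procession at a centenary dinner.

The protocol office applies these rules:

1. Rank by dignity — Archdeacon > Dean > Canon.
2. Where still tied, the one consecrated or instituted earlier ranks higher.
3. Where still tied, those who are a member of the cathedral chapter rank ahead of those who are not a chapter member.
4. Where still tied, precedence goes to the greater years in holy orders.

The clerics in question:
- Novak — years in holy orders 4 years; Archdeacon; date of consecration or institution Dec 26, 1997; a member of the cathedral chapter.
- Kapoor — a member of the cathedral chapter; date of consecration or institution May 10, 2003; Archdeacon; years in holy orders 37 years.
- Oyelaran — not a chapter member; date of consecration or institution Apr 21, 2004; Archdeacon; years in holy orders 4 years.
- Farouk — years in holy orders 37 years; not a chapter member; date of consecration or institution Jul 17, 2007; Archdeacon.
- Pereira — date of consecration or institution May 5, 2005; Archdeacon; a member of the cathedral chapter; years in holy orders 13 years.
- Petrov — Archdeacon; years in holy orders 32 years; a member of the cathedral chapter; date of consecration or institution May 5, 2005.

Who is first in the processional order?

By dignity: Novak, Kapoor, Oyelaran, Petrov, Pereira and Farouk (Archdeacon).
Among Novak, Kapoor, Oyelaran, Petrov, Pereira and Farouk, by date of consecration or institution (earlier first): Novak (Dec 26, 1997) before Kapoor (May 10, 2003) before Oyelaran (Apr 21, 2004) before Petrov and Pereira (May 5, 2005) before Farouk (Jul 17, 2007).
Petrov and Pereira are each a member of the cathedral chapter, so the next rule applies.
Among Petrov and Pereira, by years in holy orders (higher first): Petrov (32 years) before Pereira (13 years).
Order: Novak, Kapoor, Oyelaran, Petrov, Pereira, Farouk.

Novak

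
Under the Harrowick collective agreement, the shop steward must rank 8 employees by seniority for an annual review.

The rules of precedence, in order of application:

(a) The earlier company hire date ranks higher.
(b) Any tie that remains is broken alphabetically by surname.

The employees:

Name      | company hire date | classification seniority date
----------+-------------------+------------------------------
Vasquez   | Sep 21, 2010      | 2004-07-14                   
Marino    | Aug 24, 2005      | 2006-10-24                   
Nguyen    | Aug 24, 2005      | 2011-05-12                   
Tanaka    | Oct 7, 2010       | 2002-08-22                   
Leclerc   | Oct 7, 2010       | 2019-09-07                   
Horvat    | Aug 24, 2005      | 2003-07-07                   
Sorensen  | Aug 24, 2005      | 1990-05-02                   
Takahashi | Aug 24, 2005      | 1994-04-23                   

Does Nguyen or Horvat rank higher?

Horvat

By company hire date (earlier first): Horvat, Marino, Nguyen, Sorensen and Takahashi (each Aug 24, 2005); then Vasquez (Sep 21, 2010); then Leclerc and Tanaka (both Oct 7, 2010).
Among Horvat, Marino, Nguyen, Sorensen and Takahashi, alphabetically by surname: Horvat before Marino before Nguyen before Sorensen before Takahashi.
Among Leclerc and Tanaka, alphabetically by surname: Leclerc before Tanaka.
So Horvat takes precedence.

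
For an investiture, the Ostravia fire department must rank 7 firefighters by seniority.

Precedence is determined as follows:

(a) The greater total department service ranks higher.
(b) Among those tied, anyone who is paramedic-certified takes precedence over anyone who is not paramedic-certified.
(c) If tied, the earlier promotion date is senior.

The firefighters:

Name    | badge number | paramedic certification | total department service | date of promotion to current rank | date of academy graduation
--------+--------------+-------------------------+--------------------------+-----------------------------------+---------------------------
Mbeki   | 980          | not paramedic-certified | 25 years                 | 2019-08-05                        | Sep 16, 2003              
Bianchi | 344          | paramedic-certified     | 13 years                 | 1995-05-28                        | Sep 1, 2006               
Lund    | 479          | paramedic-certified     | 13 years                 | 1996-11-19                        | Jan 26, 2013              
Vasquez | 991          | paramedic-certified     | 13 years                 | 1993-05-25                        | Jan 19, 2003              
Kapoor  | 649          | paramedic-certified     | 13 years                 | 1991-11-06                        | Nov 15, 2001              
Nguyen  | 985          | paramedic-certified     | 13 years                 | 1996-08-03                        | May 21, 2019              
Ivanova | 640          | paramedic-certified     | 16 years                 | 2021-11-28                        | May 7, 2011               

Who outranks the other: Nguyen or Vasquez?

By total department service (higher first): Mbeki (25 years); then Ivanova (16 years); then Kapoor, Vasquez, Bianchi, Nguyen and Lund (each 13 years).
Kapoor, Vasquez, Bianchi, Nguyen and Lund are each paramedic-certified, so the next rule applies.
Among Kapoor, Vasquez, Bianchi, Nguyen and Lund, by date of promotion to current rank (earlier first): Kapoor (1991-11-06) before Vasquez (1993-05-25) before Bianchi (1995-05-28) before Nguyen (1996-08-03) before Lund (1996-11-19).
So Vasquez takes precedence.

Vasquez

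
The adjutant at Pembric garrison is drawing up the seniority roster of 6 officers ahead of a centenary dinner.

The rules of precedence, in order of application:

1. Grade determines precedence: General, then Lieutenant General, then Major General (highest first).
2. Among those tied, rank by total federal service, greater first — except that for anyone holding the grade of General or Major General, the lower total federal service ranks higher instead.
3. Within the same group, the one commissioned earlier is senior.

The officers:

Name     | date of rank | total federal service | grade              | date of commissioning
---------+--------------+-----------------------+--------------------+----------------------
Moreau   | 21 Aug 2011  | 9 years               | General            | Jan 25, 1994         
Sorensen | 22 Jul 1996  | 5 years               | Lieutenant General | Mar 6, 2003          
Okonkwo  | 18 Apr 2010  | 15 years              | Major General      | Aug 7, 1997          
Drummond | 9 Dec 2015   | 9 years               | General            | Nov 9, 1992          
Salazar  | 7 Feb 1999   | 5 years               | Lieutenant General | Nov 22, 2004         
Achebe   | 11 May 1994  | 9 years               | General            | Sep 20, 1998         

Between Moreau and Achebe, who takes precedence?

Moreau

By grade: Drummond, Moreau and Achebe (General); then Sorensen and Salazar (Lieutenant General); then Okonkwo (Major General).
Drummond, Moreau and Achebe all have total federal service 9 years, so the next rule applies.
Among Drummond, Moreau and Achebe, by date of commissioning (earlier first): Drummond (Nov 9, 1992) before Moreau (Jan 25, 1994) before Achebe (Sep 20, 1998).
Sorensen and Salazar both have total federal service 5 years, so the next rule applies.
Among Sorensen and Salazar, by date of commissioning (earlier first): Sorensen (Mar 6, 2003) before Salazar (Nov 22, 2004).
So Moreau takes precedence.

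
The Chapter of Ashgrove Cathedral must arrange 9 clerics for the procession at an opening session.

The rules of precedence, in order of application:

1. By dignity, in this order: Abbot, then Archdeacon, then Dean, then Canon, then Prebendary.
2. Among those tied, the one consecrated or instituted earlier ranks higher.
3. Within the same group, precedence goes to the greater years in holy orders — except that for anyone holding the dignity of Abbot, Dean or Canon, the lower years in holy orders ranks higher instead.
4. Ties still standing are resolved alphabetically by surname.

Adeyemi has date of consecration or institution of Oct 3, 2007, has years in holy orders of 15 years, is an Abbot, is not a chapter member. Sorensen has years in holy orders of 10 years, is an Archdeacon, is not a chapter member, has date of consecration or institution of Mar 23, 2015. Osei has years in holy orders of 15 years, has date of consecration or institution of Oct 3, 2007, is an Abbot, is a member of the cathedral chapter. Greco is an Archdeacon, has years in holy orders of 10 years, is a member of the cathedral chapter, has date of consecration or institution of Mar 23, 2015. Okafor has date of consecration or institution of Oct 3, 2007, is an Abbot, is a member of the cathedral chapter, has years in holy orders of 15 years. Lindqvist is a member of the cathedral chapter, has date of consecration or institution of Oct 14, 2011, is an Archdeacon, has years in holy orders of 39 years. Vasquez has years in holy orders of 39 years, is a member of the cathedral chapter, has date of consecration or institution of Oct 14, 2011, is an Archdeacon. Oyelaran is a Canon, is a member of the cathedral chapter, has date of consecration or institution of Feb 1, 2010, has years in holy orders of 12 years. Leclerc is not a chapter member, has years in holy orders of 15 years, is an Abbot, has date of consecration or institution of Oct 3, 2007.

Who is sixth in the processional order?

By dignity: Adeyemi, Leclerc, Okafor and Osei (Abbot); then Lindqvist, Vasquez, Greco and Sorensen (Archdeacon); then Oyelaran (Canon).
Adeyemi, Leclerc, Okafor and Osei all have date of consecration or institution Oct 3, 2007, so the next rule applies.
Adeyemi, Leclerc, Okafor and Osei all have years in holy orders 15 years, so the next rule applies.
Among Adeyemi, Leclerc, Okafor and Osei, alphabetically by surname: Adeyemi before Leclerc before Okafor before Osei.
Among Lindqvist, Vasquez, Greco and Sorensen, by date of consecration or institution (earlier first): Lindqvist and Vasquez (Oct 14, 2011) before Greco and Sorensen (Mar 23, 2015).
Lindqvist and Vasquez both have years in holy orders 39 years, so the next rule applies.
Among Lindqvist and Vasquez, alphabetically by surname: Lindqvist before Vasquez.
Greco and Sorensen both have years in holy orders 10 years, so the next rule applies.
Among Greco and Sorensen, alphabetically by surname: Greco before Sorensen.
Order: Adeyemi, Leclerc, Okafor, Osei, Lindqvist, Vasquez, Greco, Sorensen, Oyelaran.

Vasquez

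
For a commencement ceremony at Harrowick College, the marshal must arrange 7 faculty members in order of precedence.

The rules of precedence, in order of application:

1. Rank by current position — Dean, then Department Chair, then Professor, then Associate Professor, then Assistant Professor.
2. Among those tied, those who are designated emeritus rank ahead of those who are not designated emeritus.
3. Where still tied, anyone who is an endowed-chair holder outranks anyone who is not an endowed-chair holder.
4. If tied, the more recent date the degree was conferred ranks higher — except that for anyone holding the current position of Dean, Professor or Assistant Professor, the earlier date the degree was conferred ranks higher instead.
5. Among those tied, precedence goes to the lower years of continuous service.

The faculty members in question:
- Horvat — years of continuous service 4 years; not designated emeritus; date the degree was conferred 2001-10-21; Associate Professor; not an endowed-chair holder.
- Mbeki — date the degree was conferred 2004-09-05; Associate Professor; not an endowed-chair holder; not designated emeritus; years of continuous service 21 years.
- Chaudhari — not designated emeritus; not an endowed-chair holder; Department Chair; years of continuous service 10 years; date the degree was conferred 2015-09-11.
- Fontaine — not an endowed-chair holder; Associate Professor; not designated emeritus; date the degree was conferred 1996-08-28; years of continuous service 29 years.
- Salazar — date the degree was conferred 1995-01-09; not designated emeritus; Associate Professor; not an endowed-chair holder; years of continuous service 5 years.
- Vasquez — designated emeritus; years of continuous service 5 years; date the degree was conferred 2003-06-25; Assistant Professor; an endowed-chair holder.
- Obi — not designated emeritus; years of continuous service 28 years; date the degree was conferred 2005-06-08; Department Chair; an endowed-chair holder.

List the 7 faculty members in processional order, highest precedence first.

Obi, Chaudhari, Mbeki, Horvat, Fontaine, Salazar, Vasquez

By current position: Obi and Chaudhari (Department Chair); then Mbeki, Horvat, Fontaine and Salazar (Associate Professor); then Vasquez (Assistant Professor).
Obi and Chaudhari are each not designated emeritus, so the next rule applies.
Among Obi and Chaudhari, an endowed-chair holder before not an endowed-chair holder: Obi (an endowed-chair holder) before Chaudhari (not an endowed-chair holder).
Mbeki, Horvat, Fontaine and Salazar are each not designated emeritus, so the next rule applies.
Mbeki, Horvat, Fontaine and Salazar are each not an endowed-chair holder, so the next rule applies.
Among Mbeki, Horvat, Fontaine and Salazar, by date the degree was conferred (later first): Mbeki (2004-09-05) before Horvat (2001-10-21) before Fontaine (1996-08-28) before Salazar (1995-01-09).
Full order: Obi, Chaudhari, Mbeki, Horvat, Fontaine, Salazar, Vasquez.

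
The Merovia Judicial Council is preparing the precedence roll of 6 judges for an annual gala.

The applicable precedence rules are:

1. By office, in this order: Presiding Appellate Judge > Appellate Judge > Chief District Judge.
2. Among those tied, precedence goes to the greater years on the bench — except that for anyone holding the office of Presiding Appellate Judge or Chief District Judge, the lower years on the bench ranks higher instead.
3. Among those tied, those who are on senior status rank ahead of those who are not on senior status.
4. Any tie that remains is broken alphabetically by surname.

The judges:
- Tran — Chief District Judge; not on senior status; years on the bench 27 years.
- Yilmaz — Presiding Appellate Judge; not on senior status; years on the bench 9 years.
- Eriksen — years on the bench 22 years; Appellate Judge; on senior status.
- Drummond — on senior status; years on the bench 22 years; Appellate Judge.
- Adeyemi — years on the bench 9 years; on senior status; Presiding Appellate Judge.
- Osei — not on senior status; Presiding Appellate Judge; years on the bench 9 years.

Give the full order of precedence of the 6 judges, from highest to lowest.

Adeyemi, Osei, Yilmaz, Drummond, Eriksen, Tran

By office: Adeyemi, Osei and Yilmaz (Presiding Appellate Judge); then Drummond and Eriksen (Appellate Judge); then Tran (Chief District Judge).
Adeyemi, Osei and Yilmaz all have years on the bench 9 years, so the next rule applies.
Among Adeyemi, Osei and Yilmaz, on senior status before not on senior status: Adeyemi (on senior status) before Osei and Yilmaz (not on senior status).
Among Osei and Yilmaz, alphabetically by surname: Osei before Yilmaz.
Drummond and Eriksen both have years on the bench 22 years, so the next rule applies.
Drummond and Eriksen are each on senior status, so the next rule applies.
Among Drummond and Eriksen, alphabetically by surname: Drummond before Eriksen.
Full order: Adeyemi, Osei, Yilmaz, Drummond, Eriksen, Tran.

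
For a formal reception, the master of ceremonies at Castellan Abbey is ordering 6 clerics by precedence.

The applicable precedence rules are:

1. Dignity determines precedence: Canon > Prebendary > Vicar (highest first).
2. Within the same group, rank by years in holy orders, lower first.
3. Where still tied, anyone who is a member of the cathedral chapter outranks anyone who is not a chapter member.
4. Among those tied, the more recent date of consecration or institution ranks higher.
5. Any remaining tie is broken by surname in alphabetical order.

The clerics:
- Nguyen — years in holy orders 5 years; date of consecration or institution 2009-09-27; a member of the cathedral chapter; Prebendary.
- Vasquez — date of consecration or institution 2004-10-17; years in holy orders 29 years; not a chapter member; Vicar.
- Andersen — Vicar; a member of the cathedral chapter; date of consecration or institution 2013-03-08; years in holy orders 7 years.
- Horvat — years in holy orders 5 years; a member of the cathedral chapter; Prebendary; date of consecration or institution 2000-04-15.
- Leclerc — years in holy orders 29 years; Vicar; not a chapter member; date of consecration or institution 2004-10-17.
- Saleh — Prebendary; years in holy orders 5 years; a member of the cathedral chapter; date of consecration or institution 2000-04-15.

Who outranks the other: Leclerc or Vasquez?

By dignity: Nguyen, Horvat and Saleh (Prebendary); then Andersen, Leclerc and Vasquez (Vicar).
Nguyen, Horvat and Saleh all have years in holy orders 5 years, so the next rule applies.
Nguyen, Horvat and Saleh are each a member of the cathedral chapter, so the next rule applies.
Among Nguyen, Horvat and Saleh, by date of consecration or institution (later first): Nguyen (2009-09-27) before Horvat and Saleh (2000-04-15).
Among Horvat and Saleh, alphabetically by surname: Horvat before Saleh.
Among Andersen, Leclerc and Vasquez, by years in holy orders (lower first): Andersen (7 years) before Leclerc and Vasquez (29 years).
Leclerc and Vasquez are each not a chapter member, so the next rule applies.
Leclerc and Vasquez both have date of consecration or institution 2004-10-17, so the next rule applies.
Among Leclerc and Vasquez, alphabetically by surname: Leclerc before Vasquez.
So Leclerc takes precedence.

Leclerc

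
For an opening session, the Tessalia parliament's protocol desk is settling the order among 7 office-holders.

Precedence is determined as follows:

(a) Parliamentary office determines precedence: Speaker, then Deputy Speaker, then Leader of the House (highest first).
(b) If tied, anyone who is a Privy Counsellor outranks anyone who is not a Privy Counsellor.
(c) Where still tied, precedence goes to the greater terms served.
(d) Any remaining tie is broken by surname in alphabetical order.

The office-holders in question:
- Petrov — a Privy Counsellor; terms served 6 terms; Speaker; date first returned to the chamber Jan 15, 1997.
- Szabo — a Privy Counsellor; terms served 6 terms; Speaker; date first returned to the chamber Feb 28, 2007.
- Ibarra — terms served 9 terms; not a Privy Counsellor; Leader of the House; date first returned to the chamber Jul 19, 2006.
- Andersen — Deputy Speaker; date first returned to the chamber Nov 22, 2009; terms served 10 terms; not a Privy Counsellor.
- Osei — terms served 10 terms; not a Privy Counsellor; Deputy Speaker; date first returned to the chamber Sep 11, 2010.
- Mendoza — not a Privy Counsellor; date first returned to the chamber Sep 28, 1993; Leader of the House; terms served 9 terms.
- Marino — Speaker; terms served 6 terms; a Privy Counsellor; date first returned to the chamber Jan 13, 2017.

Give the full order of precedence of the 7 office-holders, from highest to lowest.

By parliamentary office: Marino, Petrov and Szabo (Speaker); then Andersen and Osei (Deputy Speaker); then Ibarra and Mendoza (Leader of the House).
Marino, Petrov and Szabo are each a Privy Counsellor, so the next rule applies.
Marino, Petrov and Szabo all have terms served 6 terms, so the next rule applies.
Among Marino, Petrov and Szabo, alphabetically by surname: Marino before Petrov before Szabo.
Andersen and Osei are each not a Privy Counsellor, so the next rule applies.
Andersen and Osei both have terms served 10 terms, so the next rule applies.
Among Andersen and Osei, alphabetically by surname: Andersen before Osei.
Ibarra and Mendoza are each not a Privy Counsellor, so the next rule applies.
Ibarra and Mendoza both have terms served 9 terms, so the next rule applies.
Among Ibarra and Mendoza, alphabetically by surname: Ibarra before Mendoza.
Full order: Marino, Petrov, Szabo, Andersen, Osei, Ibarra, Mendoza.

Marino, Petrov, Szabo, Andersen, Osei, Ibarra, Mendoza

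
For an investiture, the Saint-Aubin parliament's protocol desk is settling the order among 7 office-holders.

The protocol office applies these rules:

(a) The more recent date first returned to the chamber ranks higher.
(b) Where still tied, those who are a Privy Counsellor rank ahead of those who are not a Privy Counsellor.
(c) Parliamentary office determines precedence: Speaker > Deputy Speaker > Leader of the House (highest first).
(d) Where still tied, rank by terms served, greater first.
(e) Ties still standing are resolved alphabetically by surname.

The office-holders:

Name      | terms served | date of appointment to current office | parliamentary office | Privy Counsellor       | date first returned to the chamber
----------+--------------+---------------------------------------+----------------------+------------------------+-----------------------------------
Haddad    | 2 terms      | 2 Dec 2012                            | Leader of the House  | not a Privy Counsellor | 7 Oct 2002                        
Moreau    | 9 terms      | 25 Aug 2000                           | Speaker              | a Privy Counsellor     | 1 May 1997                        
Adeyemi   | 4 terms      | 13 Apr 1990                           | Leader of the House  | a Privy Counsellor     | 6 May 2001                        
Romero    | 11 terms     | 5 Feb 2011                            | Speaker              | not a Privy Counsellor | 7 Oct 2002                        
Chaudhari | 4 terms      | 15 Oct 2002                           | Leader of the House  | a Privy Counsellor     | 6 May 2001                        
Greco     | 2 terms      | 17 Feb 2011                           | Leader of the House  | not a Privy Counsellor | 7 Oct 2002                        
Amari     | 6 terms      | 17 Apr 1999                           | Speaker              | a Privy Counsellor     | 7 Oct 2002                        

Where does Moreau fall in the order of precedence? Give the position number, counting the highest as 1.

7

By date first returned to the chamber (later first): Amari, Romero, Greco and Haddad (each 7 Oct 2002); then Adeyemi and Chaudhari (both 6 May 2001); then Moreau (1 May 1997).
Among Amari, Romero, Greco and Haddad, a Privy Counsellor before not a Privy Counsellor: Amari (a Privy Counsellor) before Romero, Greco and Haddad (not a Privy Counsellor).
Among Romero, Greco and Haddad, by parliamentary office: Romero (Speaker) before Greco and Haddad (Leader of the House).
Greco and Haddad both have terms served 2 terms, so the next rule applies.
Among Greco and Haddad, alphabetically by surname: Greco before Haddad.
Adeyemi and Chaudhari are each a Privy Counsellor, so the next rule applies.
Adeyemi and Chaudhari are each Leader of the House, so the next rule applies.
Adeyemi and Chaudhari both have terms served 4 terms, so the next rule applies.
Among Adeyemi and Chaudhari, alphabetically by surname: Adeyemi before Chaudhari.
Order: Amari, Romero, Greco, Haddad, Adeyemi, Chaudhari, Moreau. So position 7.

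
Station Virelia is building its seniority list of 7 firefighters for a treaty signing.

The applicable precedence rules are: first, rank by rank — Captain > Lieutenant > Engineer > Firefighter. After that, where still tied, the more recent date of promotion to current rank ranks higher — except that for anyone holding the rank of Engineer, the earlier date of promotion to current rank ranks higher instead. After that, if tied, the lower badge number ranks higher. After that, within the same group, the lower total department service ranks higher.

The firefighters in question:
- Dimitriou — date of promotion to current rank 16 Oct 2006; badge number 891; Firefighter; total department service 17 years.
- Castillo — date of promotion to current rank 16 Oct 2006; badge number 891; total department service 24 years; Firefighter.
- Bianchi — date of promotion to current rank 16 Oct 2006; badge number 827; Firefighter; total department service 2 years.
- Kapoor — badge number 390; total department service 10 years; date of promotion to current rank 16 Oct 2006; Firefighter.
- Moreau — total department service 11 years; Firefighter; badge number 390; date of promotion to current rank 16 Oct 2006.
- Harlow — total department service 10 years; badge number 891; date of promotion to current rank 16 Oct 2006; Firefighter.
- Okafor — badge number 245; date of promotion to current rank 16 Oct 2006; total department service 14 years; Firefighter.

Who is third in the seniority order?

Moreau

By rank: Okafor, Kapoor, Moreau, Bianchi, Harlow, Dimitriou and Castillo (Firefighter).
Okafor, Kapoor, Moreau, Bianchi, Harlow, Dimitriou and Castillo all have date of promotion to current rank 16 Oct 2006, so the next rule applies.
Among Okafor, Kapoor, Moreau, Bianchi, Harlow, Dimitriou and Castillo, by badge number (lower first): Okafor (245) before Kapoor and Moreau (390) before Bianchi (827) before Harlow, Dimitriou and Castillo (891).
Among Kapoor and Moreau, by total department service (lower first): Kapoor (10 years) before Moreau (11 years).
Among Harlow, Dimitriou and Castillo, by total department service (lower first): Harlow (10 years) before Dimitriou (17 years) before Castillo (24 years).
Order: Okafor, Kapoor, Moreau, Bianchi, Harlow, Dimitriou, Castillo.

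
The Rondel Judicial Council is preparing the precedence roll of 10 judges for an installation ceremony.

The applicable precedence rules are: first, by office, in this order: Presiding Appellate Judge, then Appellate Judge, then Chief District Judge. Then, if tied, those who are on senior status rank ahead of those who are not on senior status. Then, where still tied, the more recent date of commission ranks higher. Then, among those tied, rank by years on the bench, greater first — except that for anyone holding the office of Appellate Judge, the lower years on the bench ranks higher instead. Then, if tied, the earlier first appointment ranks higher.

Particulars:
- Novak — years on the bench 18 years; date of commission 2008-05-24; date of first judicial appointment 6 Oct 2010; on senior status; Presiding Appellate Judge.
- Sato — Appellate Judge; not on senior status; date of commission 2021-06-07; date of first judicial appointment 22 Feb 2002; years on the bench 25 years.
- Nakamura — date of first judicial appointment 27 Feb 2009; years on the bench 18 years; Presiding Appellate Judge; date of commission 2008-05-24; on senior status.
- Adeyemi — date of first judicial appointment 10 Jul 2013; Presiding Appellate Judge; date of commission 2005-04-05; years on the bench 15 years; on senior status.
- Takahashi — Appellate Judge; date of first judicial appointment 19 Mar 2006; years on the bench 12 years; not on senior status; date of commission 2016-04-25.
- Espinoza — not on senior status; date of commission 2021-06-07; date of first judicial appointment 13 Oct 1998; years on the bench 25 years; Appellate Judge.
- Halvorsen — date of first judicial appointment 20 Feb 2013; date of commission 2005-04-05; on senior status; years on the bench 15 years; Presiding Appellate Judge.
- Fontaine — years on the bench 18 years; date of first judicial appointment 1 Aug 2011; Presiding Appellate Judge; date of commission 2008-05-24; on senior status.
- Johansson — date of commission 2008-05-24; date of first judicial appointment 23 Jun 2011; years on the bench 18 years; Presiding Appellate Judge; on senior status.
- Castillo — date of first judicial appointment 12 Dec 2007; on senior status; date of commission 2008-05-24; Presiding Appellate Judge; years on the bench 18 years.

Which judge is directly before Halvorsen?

By office: Castillo, Nakamura, Novak, Johansson, Fontaine, Halvorsen and Adeyemi (Presiding Appellate Judge); then Espinoza, Sato and Takahashi (Appellate Judge).
Castillo, Nakamura, Novak, Johansson, Fontaine, Halvorsen and Adeyemi are each on senior status, so the next rule applies.
Among Castillo, Nakamura, Novak, Johansson, Fontaine, Halvorsen and Adeyemi, by date of commission (later first): Castillo, Nakamura, Novak, Johansson and Fontaine (2008-05-24) before Halvorsen and Adeyemi (2005-04-05).
Castillo, Nakamura, Novak, Johansson and Fontaine all have years on the bench 18 years, so the next rule applies.
Among Castillo, Nakamura, Novak, Johansson and Fontaine, by date of first judicial appointment (earlier first): Castillo (12 Dec 2007) before Nakamura (27 Feb 2009) before Novak (6 Oct 2010) before Johansson (23 Jun 2011) before Fontaine (1 Aug 2011).
Halvorsen and Adeyemi both have years on the bench 15 years, so the next rule applies.
Among Halvorsen and Adeyemi, by date of first judicial appointment (earlier first): Halvorsen (20 Feb 2013) before Adeyemi (10 Jul 2013).
Espinoza, Sato and Takahashi are each not on senior status, so the next rule applies.
Among Espinoza, Sato and Takahashi, by date of commission (later first): Espinoza and Sato (2021-06-07) before Takahashi (2016-04-25).
Espinoza and Sato both have years on the bench 25 years, so the next rule applies.
Among Espinoza and Sato, by date of first judicial appointment (earlier first): Espinoza (13 Oct 1998) before Sato (22 Feb 2002).
Order: Castillo, Nakamura, Novak, Johansson, Fontaine, Halvorsen, Adeyemi, Espinoza, Sato, Takahashi.

Fontaine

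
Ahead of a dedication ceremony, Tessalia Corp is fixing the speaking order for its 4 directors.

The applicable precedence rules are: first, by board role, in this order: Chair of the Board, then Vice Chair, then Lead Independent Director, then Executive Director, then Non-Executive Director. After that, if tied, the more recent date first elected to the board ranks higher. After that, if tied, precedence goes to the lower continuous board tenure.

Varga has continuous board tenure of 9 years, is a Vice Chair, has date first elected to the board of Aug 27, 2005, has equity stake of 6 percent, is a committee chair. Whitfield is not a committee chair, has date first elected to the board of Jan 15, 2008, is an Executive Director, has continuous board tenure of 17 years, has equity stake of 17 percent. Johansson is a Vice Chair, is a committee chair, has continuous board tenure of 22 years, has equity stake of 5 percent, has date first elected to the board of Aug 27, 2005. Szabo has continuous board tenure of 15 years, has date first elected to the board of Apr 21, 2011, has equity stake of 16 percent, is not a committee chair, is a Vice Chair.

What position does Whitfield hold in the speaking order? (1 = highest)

4

By board role: Szabo, Varga and Johansson (Vice Chair); then Whitfield (Executive Director).
Among Szabo, Varga and Johansson, by date first elected to the board (later first): Szabo (Apr 21, 2011) before Varga and Johansson (Aug 27, 2005).
Among Varga and Johansson, by continuous board tenure (lower first): Varga (9 years) before Johansson (22 years).
Order: Szabo, Varga, Johansson, Whitfield. So position 4.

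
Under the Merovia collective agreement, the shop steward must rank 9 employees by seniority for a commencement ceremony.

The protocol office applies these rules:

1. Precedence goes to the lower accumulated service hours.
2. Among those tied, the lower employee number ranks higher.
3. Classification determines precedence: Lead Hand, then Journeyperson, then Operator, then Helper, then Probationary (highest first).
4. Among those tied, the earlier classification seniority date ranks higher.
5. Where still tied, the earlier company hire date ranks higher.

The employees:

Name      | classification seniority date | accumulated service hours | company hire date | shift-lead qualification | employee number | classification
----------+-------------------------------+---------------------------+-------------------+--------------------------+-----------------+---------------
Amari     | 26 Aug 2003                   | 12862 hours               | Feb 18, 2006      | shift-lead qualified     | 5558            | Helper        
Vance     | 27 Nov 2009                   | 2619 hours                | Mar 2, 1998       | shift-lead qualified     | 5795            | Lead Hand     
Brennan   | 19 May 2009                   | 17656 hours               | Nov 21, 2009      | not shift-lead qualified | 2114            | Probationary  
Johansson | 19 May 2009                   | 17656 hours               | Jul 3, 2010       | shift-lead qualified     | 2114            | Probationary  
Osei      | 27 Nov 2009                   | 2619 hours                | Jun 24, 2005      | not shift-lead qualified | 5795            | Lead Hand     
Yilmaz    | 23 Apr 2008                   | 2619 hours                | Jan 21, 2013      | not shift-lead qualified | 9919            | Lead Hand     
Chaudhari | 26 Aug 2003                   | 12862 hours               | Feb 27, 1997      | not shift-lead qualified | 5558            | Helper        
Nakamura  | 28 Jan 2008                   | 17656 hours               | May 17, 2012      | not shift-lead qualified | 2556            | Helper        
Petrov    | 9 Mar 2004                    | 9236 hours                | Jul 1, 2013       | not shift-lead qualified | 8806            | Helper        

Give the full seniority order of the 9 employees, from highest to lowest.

By accumulated service hours (lower first): Vance, Osei and Yilmaz (each 2619 hours); then Petrov (9236 hours); then Chaudhari and Amari (both 12862 hours); then Brennan, Johansson and Nakamura (each 17656 hours).
Among Vance, Osei and Yilmaz, by employee number (lower first): Vance and Osei (5795) before Yilmaz (9919).
Vance and Osei are each Lead Hand, so the next rule applies.
Vance and Osei both have classification seniority date 27 Nov 2009, so the next rule applies.
Among Vance and Osei, by company hire date (earlier first): Vance (Mar 2, 1998) before Osei (Jun 24, 2005).
Chaudhari and Amari both have employee number 5558, so the next rule applies.
Chaudhari and Amari are each Helper, so the next rule applies.
Chaudhari and Amari both have classification seniority date 26 Aug 2003, so the next rule applies.
Among Chaudhari and Amari, by company hire date (earlier first): Chaudhari (Feb 27, 1997) before Amari (Feb 18, 2006).
Among Brennan, Johansson and Nakamura, by employee number (lower first): Brennan and Johansson (2114) before Nakamura (2556).
Brennan and Johansson are each Probationary, so the next rule applies.
Brennan and Johansson both have classification seniority date 19 May 2009, so the next rule applies.
Among Brennan and Johansson, by company hire date (earlier first): Brennan (Nov 21, 2009) before Johansson (Jul 3, 2010).
Full order: Vance, Osei, Yilmaz, Petrov, Chaudhari, Amari, Brennan, Johansson, Nakamura.

Vance, Osei, Yilmaz, Petrov, Chaudhari, Amari, Brennan, Johansson, Nakamura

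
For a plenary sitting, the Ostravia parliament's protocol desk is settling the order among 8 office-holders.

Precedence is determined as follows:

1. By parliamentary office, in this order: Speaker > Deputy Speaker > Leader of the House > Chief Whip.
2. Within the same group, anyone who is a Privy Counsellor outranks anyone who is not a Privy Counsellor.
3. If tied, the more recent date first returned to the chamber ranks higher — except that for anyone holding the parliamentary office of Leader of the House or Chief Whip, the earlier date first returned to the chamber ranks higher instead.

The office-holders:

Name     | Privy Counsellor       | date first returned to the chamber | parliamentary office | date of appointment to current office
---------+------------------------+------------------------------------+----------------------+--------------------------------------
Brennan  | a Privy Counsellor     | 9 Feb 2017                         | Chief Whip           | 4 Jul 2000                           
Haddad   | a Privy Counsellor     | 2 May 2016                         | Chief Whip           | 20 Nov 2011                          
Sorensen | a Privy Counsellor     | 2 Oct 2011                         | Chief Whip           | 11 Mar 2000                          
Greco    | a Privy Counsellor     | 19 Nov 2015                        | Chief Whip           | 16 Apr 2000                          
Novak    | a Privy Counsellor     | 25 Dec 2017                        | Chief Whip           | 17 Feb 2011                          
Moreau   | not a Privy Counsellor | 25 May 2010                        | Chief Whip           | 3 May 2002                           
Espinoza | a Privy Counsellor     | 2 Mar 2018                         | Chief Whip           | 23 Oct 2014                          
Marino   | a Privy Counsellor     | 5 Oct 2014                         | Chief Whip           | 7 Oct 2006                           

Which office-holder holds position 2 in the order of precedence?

By parliamentary office: Sorensen, Marino, Greco, Haddad, Brennan, Novak, Espinoza and Moreau (Chief Whip).
Among Sorensen, Marino, Greco, Haddad, Brennan, Novak, Espinoza and Moreau, a Privy Counsellor before not a Privy Counsellor: Sorensen, Marino, Greco, Haddad, Brennan, Novak and Espinoza (a Privy Counsellor) before Moreau (not a Privy Counsellor).
Among Sorensen, Marino, Greco, Haddad, Brennan, Novak and Espinoza, by date first returned to the chamber (earlier first) (reversed rule for this group): Sorensen (2 Oct 2011) before Marino (5 Oct 2014) before Greco (19 Nov 2015) before Haddad (2 May 2016) before Brennan (9 Feb 2017) before Novak (25 Dec 2017) before Espinoza (2 Mar 2018).
Order: Sorensen, Marino, Greco, Haddad, Brennan, Novak, Espinoza, Moreau.

Marino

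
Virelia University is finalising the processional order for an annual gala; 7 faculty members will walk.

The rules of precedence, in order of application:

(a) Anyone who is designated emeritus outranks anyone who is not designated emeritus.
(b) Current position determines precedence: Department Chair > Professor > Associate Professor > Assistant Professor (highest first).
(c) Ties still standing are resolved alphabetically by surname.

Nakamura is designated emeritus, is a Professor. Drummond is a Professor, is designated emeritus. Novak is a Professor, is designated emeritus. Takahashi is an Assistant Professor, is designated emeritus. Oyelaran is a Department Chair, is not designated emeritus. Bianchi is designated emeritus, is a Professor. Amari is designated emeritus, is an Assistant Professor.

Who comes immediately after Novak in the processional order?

Amari

By the first rule: Bianchi, Drummond, Nakamura, Novak, Amari and Takahashi (each designated emeritus); then Oyelaran (not designated emeritus).
Among Bianchi, Drummond, Nakamura, Novak, Amari and Takahashi, by current position: Bianchi, Drummond, Nakamura and Novak (Professor) before Amari and Takahashi (Assistant Professor).
Among Bianchi, Drummond, Nakamura and Novak, alphabetically by surname: Bianchi before Drummond before Nakamura before Novak.
Among Amari and Takahashi, alphabetically by surname: Amari before Takahashi.
Order: Bianchi, Drummond, Nakamura, Novak, Amari, Takahashi, Oyelaran.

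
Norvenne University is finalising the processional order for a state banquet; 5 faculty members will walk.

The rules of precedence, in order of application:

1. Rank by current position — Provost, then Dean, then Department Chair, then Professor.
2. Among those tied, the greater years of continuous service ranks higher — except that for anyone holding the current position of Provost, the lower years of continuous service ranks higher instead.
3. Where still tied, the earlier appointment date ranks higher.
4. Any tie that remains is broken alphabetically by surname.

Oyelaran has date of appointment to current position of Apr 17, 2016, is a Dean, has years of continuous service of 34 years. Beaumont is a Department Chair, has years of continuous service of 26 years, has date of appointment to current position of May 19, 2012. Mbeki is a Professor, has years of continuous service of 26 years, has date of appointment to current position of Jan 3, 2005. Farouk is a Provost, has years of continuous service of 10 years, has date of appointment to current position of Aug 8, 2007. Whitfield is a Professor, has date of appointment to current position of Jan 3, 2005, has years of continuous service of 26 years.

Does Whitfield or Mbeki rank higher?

Mbeki

By current position: Farouk (Provost); then Oyelaran (Dean); then Beaumont (Department Chair); then Mbeki and Whitfield (Professor).
Mbeki and Whitfield both have years of continuous service 26 years, so the next rule applies.
Mbeki and Whitfield both have date of appointment to current position Jan 3, 2005, so the next rule applies.
Among Mbeki and Whitfield, alphabetically by surname: Mbeki before Whitfield.
So Mbeki takes precedence.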